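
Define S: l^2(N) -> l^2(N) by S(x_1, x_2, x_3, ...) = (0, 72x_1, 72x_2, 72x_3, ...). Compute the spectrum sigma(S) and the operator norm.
sigma(S) = closed disk {z in C : |z| ≤ 72}; ||S|| = 72

Note S = 72·U where U is the unit right shift (U x)_k = x_{k-1} (with x_0 := 0); so ||S|| = 72||U|| and sigma(S) = 72·sigma(U). ||S x||^2 = sum_{k≥1} |72x_k|^2 = 5184||x||^2, so ||S|| = 72 and sigma(S) ⊂ {|z| ≤ 72}. For any |lambda| < 72, the equation (S - lambda I) x = 0 forces x_1 = 0, then 72x_k = lambda x_{k+1} ⇒ x = 0, so S has no eigenvalues. But (S - lambda I) is not surjective for |lambda| < 72: solving (S - lambda I) x = e_1 would require x_n proportional to (lambda/72)^(-n), which is not in l^2. So every |lambda| < 72 lies in the residual spectrum. The boundary |lambda| = 72 is in the approximate point spectrum (the spectrum is closed). Hence sigma(S) is the closed disk of radius 72.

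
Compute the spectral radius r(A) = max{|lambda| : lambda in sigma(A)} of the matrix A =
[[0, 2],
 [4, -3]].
r(A) = (3 + sqrt(41))/2 ≈ 4.7016

The eigenvalues of A are the roots of its characteristic polynomial. With M = A (coefficients from the trace and determinant):
  p(λ) = det(λ I - M) = λ^2 + 3λ - 8.
For λ^2 + 3λ - 8 the discriminant is 41. It is nonnegative but not a perfect square, so the roots are real and irrational: λ = (-3 ± sqrt(41))/2 ≈ 1.7016, -4.7016.
Thus the eigenvalues (to 4 decimals) are 1.7016 (modulus 1.7016); -4.7016 (modulus 4.7016). The spectral radius is the largest modulus: r(A) = (3 + sqrt(41))/2 ≈ 4.7016. (Cross-check: r(A) ≤ ||A||_2 ≈ 5.1569; equality holds whenever A is normal, though it can also hold for some non-normal A.)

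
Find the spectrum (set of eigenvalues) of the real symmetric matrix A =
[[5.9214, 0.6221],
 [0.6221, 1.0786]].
sigma(A) ≈ {1, 6}

A is real symmetric, so its spectrum consists of real eigenvalues. Expanding the characteristic polynomial of the displayed matrix gives
  det(λ I - A) = p(λ) = λ^2 + (-7)λ + (6).
Solving p(λ) = 0 yields eigenvalues ≈ 1, 6. (A is shown rounded to 4 decimals, so these recover the underlying integer eigenvalues to within that precision.)
Verification: the trace of A = 7 equals the sum of eigenvalues 7, and det(A) ≈ 5.9998 matches the eigenvalue product 6.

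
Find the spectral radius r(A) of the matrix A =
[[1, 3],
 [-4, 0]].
r(A) = sqrt(12) ≈ 3.4641

The eigenvalues of A are the roots of its characteristic polynomial. With M = A (coefficients from the trace and determinant):
  p(λ) = det(λ I - M) = λ^2 - λ + 12.
For λ^2 - λ + 12 the discriminant is -47. It is negative, so the roots are the complex-conjugate pair λ = 1/2 ± (sqrt(47)/2) i ≈ 0.5 ± 3.4278i. For a conjugate pair the product of the roots equals the constant term, so |λ|^2 = 12 and |λ| = sqrt(12) ≈ 3.4641.
Thus the eigenvalues (to 4 decimals) are 0.5 ± 3.4278i (modulus 3.4641). The spectral radius is the largest modulus: r(A) = sqrt(12) ≈ 3.4641. (Cross-check: r(A) ≤ ||A||_2 ≈ 4.2426; equality holds whenever A is normal, though it can also hold for some non-normal A.)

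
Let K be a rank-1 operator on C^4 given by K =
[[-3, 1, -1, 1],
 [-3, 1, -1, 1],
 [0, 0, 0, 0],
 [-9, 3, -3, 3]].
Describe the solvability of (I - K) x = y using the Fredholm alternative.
(I - K) is singular (det(I - K) = 0, i.e. 1 ∈ sigma(K)). (I - K) x = y is solvable iff y ⊥ ker((I - K)^*) = span{(-3, 1, -1, 1)}, i.e. iff -3y_1 + y_2 - y_3 + y_4 = 0. When solvable, the solutions are x = y + c·(1, 1, 0, 3), c arbitrary (ker(I - K) = span{(1, 1, 0, 3)}, dimension 1).

K has rank 1, so it is an outer product K = u v^T: every row of K is a multiple of one row vector. Reading off the entries, u = (1, 1, 0, 3) and v = (-3, 1, -1, 1) (row i of K equals u_i·v^T). A rank-one matrix u v^T satisfies K u = u (v·u) and kills the (3)-dimensional subspace v^⊥, so its characteristic polynomial is lambda^3 (lambda - v·u) with v·u = tr K = 1. Hence the eigenvalues of I - K are 1 (multiplicity 3) and 1 - (1) = 0, so det(I - K) = 0. (Direct check: I - K =
[[4, -1, 1, -1],
 [3, 0, 1, -1],
 [0, 0, 1, 0],
 [9, -3, 3, -2]]
has determinant 0.) So 1 is an eigenvalue of K and (I - K) is not invertible. The finite-dimensional Fredholm alternative says: either (I - K) is invertible, or ker(I - K) ≠ {0} and then range(I - K) = ker((I - K)^*)^⊥, with dim ker(I - K) = dim ker((I - K)^*). We are in the second case, so we need both kernels. Kernel of I - K: (I - K) u = u - u (v·u) = u - u = 0, so ker(I - K) = span{u} = span{(1, 1, 0, 3)} (it is exactly 1-dimensional because rank(I - K) = 3). Kernel of the adjoint: K is real, so (I - K)^* = I - K^T = I - v u^T, and (I - v u^T) v = v - v (u·v) = 0; hence ker((I - K)^*) = span{v} = span{(-3, 1, -1, 1)}. Therefore (I - K) x = y is solvable iff <y, v> = 0, i.e. iff -3y_1 + y_2 - y_3 + y_4 = 0. When this holds, K y = u (v·y) = 0, so (I - K) y = y and x = y is a particular solution; the full solution set is the line x = y + c·u = y + c·(1, 1, 0, 3), c ∈ C.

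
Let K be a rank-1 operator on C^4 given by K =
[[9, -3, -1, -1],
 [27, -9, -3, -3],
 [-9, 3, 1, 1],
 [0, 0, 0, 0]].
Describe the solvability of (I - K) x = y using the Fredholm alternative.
(I - K) is singular (det(I - K) = 0, i.e. 1 ∈ sigma(K)). (I - K) x = y is solvable iff y ⊥ ker((I - K)^*) = span{(9, -3, -1, -1)}, i.e. iff 9y_1 - 3y_2 - y_3 - y_4 = 0. When solvable, the solutions are x = y + c·(1, 3, -1, 0), c arbitrary (ker(I - K) = span{(1, 3, -1, 0)}, dimension 1).

K has rank 1, so it is an outer product K = u v^T: every row of K is a multiple of one row vector. Reading off the entries, u = (1, 3, -1, 0) and v = (9, -3, -1, -1) (row i of K equals u_i·v^T). A rank-one matrix u v^T satisfies K u = u (v·u) and kills the (3)-dimensional subspace v^⊥, so its characteristic polynomial is lambda^3 (lambda - v·u) with v·u = tr K = 1. Hence the eigenvalues of I - K are 1 (multiplicity 3) and 1 - (1) = 0, so det(I - K) = 0. (Direct check: I - K =
[[-8, 3, 1, 1],
 [-27, 10, 3, 3],
 [9, -3, 0, -1],
 [0, 0, 0, 1]]
has determinant 0.) So 1 is an eigenvalue of K and (I - K) is not invertible. The finite-dimensional Fredholm alternative says: either (I - K) is invertible, or ker(I - K) ≠ {0} and then range(I - K) = ker((I - K)^*)^⊥, with dim ker(I - K) = dim ker((I - K)^*). We are in the second case, so we need both kernels. Kernel of I - K: (I - K) u = u - u (v·u) = u - u = 0, so ker(I - K) = span{u} = span{(1, 3, -1, 0)} (it is exactly 1-dimensional because rank(I - K) = 3). Kernel of the adjoint: K is real, so (I - K)^* = I - K^T = I - v u^T, and (I - v u^T) v = v - v (u·v) = 0; hence ker((I - K)^*) = span{v} = span{(9, -3, -1, -1)}. Therefore (I - K) x = y is solvable iff <y, v> = 0, i.e. iff 9y_1 - 3y_2 - y_3 - y_4 = 0. When this holds, K y = u (v·y) = 0, so (I - K) y = y and x = y is a particular solution; the full solution set is the line x = y + c·u = y + c·(1, 3, -1, 0), c ∈ C.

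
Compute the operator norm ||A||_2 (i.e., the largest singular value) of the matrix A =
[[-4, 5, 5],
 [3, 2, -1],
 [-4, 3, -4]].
||A||_2 ≈ 8.4305 (= sqrt(largest eigenvalue of A^T A))

||A||_2 = sigma_max(A) = sqrt(lambda_max(A^T A)). Form the symmetric matrix M = A^T A =
[[41, -26, -7],
 [-26, 38, 11],
 [-7, 11, 42]].
Its characteristic polynomial (trace, sum of principal 2x2 minors, determinant of M give the coefficients) is
  p(λ) = det(λ I - M) = λ^3 - 121λ^2 + 4030λ - 34225.
No integer candidate from the rational root theorem (±divisors of 34225) is a root, so the roots are irrational. The cubic discriminant is Δ = 2231002625 > 0, so there are three distinct real roots. p(13) = -87 and p(14) = 1223 have opposite signs, so a root lies in (13, 14); Newton's method refines it to λ ≈ 13.0628. p(36) = 695 and p(37) = -111 have opposite signs, so a root lies in (36, 37); Newton's method refines it to λ ≈ 36.8639. p(71) = -145 and p(72) = 1919 have opposite signs, so a root lies in (71, 72); Newton's method refines it to λ ≈ 71.0733. Check (Vieta): the three roots sum to 121, matching tr M = 121.
So the eigenvalues of A^T A are ≈ 13.0628, 36.8639, 71.0733 (all ≥ 0, as they must be for A^T A). The largest is λ_max ≈ 71.0733, hence ||A||_2 = sqrt(λ_max) ≈ 8.4305.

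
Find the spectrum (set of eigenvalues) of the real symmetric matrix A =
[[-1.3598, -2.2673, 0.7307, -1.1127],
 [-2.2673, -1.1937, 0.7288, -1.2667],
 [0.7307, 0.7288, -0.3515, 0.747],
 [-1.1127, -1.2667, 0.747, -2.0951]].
sigma(A) ≈ {-5, -1, 0, 1}

A is real symmetric, so its spectrum consists of real eigenvalues. Expanding the characteristic polynomial of the displayed matrix gives
  det(λ I - A) = p(λ) = λ^4 + (5)λ^3 + (-1)λ^2 + (-5)λ + (0).
Solving p(λ) = 0 yields eigenvalues ≈ -5, -1, 0, 1. (A is shown rounded to 4 decimals, so these recover the underlying integer eigenvalues to within that precision.)
Verification: the trace of A = -5 equals the sum of eigenvalues -5, and det(A) ≈ -0.0002 matches the eigenvalue product 0.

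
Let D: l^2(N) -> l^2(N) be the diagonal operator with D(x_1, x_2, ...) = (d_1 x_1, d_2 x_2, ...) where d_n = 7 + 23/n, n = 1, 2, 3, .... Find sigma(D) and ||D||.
sigma(D) = {7 + 23/n : n ≥ 1} ∪ {7}; ||D|| = 30

A bounded diagonal operator on l^2 with diagonal entries d_n has spectrum equal to the closure of {d_n : n ≥ 1}: every d_n is an eigenvalue (with eigenvector e_n), so {d_n} ⊂ sigma(D); the spectrum is closed, so its closure is too; and for lambda not in the closure, (D - lambda I) has bounded inverse (the diagonal entries 1/(d_n - lambda) are bounded). For our sequence d_n = 7 + 23/n, n = 1, 2, 3, ...:
  - {d_n} = {7 + 23/n : n ≥ 1}; the only limit point is 7
  - closure = {7 + 23/n : n ≥ 1} ∪ {7}
For the norm: a diagonal operator has ||D|| = sup_n |d_n|. Here d_n = 7 + 23/n is positive and decreasing, so sup_n |d_n| = d_1 = 7 + 23 = 30. So ||D|| = 30.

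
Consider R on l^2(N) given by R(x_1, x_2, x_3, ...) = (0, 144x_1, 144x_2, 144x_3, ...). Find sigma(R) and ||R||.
sigma(R) = closed disk {z in C : |z| ≤ 144}; ||R|| = 144

Note R = 144·U where U is the unit right shift (U x)_k = x_{k-1} (with x_0 := 0); so ||R|| = 144||U|| and sigma(R) = 144·sigma(U). ||R x||^2 = sum_{k≥1} |144x_k|^2 = 20736||x||^2, so ||R|| = 144 and sigma(R) ⊂ {|z| ≤ 144}. For any |lambda| < 144, the equation (R - lambda I) x = 0 forces x_1 = 0, then 144x_k = lambda x_{k+1} ⇒ x = 0, so R has no eigenvalues. But (R - lambda I) is not surjective for |lambda| < 144: solving (R - lambda I) x = e_1 would require x_n proportional to (lambda/144)^(-n), which is not in l^2. So every |lambda| < 144 lies in the residual spectrum. The boundary |lambda| = 144 is in the approximate point spectrum (the spectrum is closed). Hence sigma(R) is the closed disk of radius 144.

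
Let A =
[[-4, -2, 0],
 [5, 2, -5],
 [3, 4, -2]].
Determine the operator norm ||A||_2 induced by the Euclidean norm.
||A||_2 ≈ 9.5148 (= sqrt(largest eigenvalue of A^T A))

||A||_2 = sigma_max(A) = sqrt(lambda_max(A^T A)). Form the symmetric matrix M = A^T A =
[[50, 30, -31],
 [30, 24, -18],
 [-31, -18, 29]].
Its characteristic polynomial (trace, sum of principal 2x2 minors, determinant of M give the coefficients) is
  p(λ) = det(λ I - M) = λ^3 - 103λ^2 + 1161λ - 2916.
No integer candidate from the rational root theorem (±divisors of 2916) is a root, so the roots are irrational. The cubic discriminant is Δ = 1341871029 > 0, so there are three distinct real roots. p(3) = -333 and p(4) = 144 have opposite signs, so a root lies in (3, 4); Newton's method refines it to λ ≈ 3.6543. p(8) = 292 and p(9) = -81 have opposite signs, so a root lies in (8, 9); Newton's method refines it to λ ≈ 8.8142. p(90) = -3726 and p(91) = 3363 have opposite signs, so a root lies in (90, 91); Newton's method refines it to λ ≈ 90.5315. Check (Vieta): the three roots sum to 103, matching tr M = 103.
So the eigenvalues of A^T A are ≈ 3.6543, 8.8142, 90.5315 (all ≥ 0, as they must be for A^T A). The largest is λ_max ≈ 90.5315, hence ||A||_2 = sqrt(λ_max) ≈ 9.5148.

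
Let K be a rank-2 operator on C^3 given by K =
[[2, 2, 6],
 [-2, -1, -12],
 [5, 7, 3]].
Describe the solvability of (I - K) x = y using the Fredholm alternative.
(I - K) is invertible (det(I - K) = 56 ≠ 0), so for every y in C^3 the equation (I - K) x = y has a unique solution.

K has rank 2 and factors as K = U V^T = u1 v1^T + u2 v2^T with u1 = (0, -1, -2), v1 = (-1, -2, 3), u2 = (-2, 3, -3), v2 = (-1, -1, -3) (multiplying out reproduces the displayed K). The nonzero eigenvalues of U V^T coincide with those of the 2 x 2 matrix G = V^T U = [[v1·u1, v1·u2], [v2·u1, v2·u2]] = [[-4, -13], [7, 8]], and by the Sylvester determinant identity det(I_3 - U V^T) = det(I_2 - V^T U) = det([[5, 13], [-7, -7]]) = (5)(-7) - (13)(-7) = 56. (Direct check: I - K =
[[-1, -2, -6],
 [2, 2, 12],
 [-5, -7, -2]]
has determinant 56.) The finite-dimensional Fredholm alternative says: either (I - K) is invertible, or ker(I - K) ≠ {0} and then range(I - K) = ker((I - K)^*)^⊥, with dim ker(I - K) = dim ker((I - K)^*). Since det(I - K) ≠ 0, 1 is not an eigenvalue of K and ker(I - K) = {0}, so we are in the first case: for every y there is a unique x = (I - K)^(-1) y. (Explicitly, by the Woodbury identity, (I - U V^T)^(-1) = I + U (I_2 - G)^(-1) V^T.)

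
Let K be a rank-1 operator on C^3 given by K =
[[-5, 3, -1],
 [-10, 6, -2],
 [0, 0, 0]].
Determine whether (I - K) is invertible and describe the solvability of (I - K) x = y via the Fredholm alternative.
(I - K) is singular (det(I - K) = 0, i.e. 1 ∈ sigma(K)). (I - K) x = y is solvable iff y ⊥ ker((I - K)^*) = span{(-5, 3, -1)}, i.e. iff -5y_1 + 3y_2 - y_3 = 0. When solvable, the solutions are x = y + c·(1, 2, 0), c arbitrary (ker(I - K) = span{(1, 2, 0)}, dimension 1).

K has rank 1, so it is an outer product K = u v^T: every row of K is a multiple of one row vector. Reading off the entries, u = (1, 2, 0) and v = (-5, 3, -1) (row i of K equals u_i·v^T). A rank-one matrix u v^T satisfies K u = u (v·u) and kills the (2)-dimensional subspace v^⊥, so its characteristic polynomial is lambda^2 (lambda - v·u) with v·u = tr K = 1. Hence the eigenvalues of I - K are 1 (multiplicity 2) and 1 - (1) = 0, so det(I - K) = 0. (Direct check: I - K =
[[6, -3, 1],
 [10, -5, 2],
 [0, 0, 1]]
has determinant 0.) So 1 is an eigenvalue of K and (I - K) is not invertible. The finite-dimensional Fredholm alternative says: either (I - K) is invertible, or ker(I - K) ≠ {0} and then range(I - K) = ker((I - K)^*)^⊥, with dim ker(I - K) = dim ker((I - K)^*). We are in the second case, so we need both kernels. Kernel of I - K: (I - K) u = u - u (v·u) = u - u = 0, so ker(I - K) = span{u} = span{(1, 2, 0)} (it is exactly 1-dimensional because rank(I - K) = 2). Kernel of the adjoint: K is real, so (I - K)^* = I - K^T = I - v u^T, and (I - v u^T) v = v - v (u·v) = 0; hence ker((I - K)^*) = span{v} = span{(-5, 3, -1)}. Therefore (I - K) x = y is solvable iff <y, v> = 0, i.e. iff -5y_1 + 3y_2 - y_3 = 0. When this holds, K y = u (v·y) = 0, so (I - K) y = y and x = y is a particular solution; the full solution set is the line x = y + c·u = y + c·(1, 2, 0), c ∈ C.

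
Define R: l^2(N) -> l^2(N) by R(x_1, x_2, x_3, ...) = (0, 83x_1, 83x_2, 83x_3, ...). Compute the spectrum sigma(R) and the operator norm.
sigma(R) = closed disk {z in C : |z| ≤ 83}; ||R|| = 83

Note R = 83·U where U is the unit right shift (U x)_k = x_{k-1} (with x_0 := 0); so ||R|| = 83||U|| and sigma(R) = 83·sigma(U). ||R x||^2 = sum_{k≥1} |83x_k|^2 = 6889||x||^2, so ||R|| = 83 and sigma(R) ⊂ {|z| ≤ 83}. For any |lambda| < 83, the equation (R - lambda I) x = 0 forces x_1 = 0, then 83x_k = lambda x_{k+1} ⇒ x = 0, so R has no eigenvalues. But (R - lambda I) is not surjective for |lambda| < 83: solving (R - lambda I) x = e_1 would require x_n proportional to (lambda/83)^(-n), which is not in l^2. So every |lambda| < 83 lies in the residual spectrum. The boundary |lambda| = 83 is in the approximate point spectrum (the spectrum is closed). Hence sigma(R) is the closed disk of radius 83.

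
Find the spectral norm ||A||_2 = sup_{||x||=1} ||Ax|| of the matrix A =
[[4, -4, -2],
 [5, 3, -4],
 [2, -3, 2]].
||A||_2 ≈ 7.7912 (= sqrt(largest eigenvalue of A^T A))

||A||_2 = sigma_max(A) = sqrt(lambda_max(A^T A)). Form the symmetric matrix M = A^T A =
[[45, -7, -24],
 [-7, 34, -10],
 [-24, -10, 24]].
Its characteristic polynomial (trace, sum of principal 2x2 minors, determinant of M give the coefficients) is
  p(λ) = det(λ I - M) = λ^3 - 103λ^2 + 2701λ - 8100.
No integer candidate from the rational root theorem (±divisors of 8100) is a root, so the roots are irrational. The cubic discriminant is Δ = 1963569405 > 0, so there are three distinct real roots. p(3) = -897 and p(4) = 1120 have opposite signs, so a root lies in (3, 4); Newton's method refines it to λ ≈ 3.4334. p(38) = 678 and p(39) = -105 have opposite signs, so a root lies in (38, 39); Newton's method refines it to λ ≈ 38.864. p(60) = -840 and p(61) = 379 have opposite signs, so a root lies in (60, 61); Newton's method refines it to λ ≈ 60.7026. Check (Vieta): the three roots sum to 103, matching tr M = 103.
So the eigenvalues of A^T A are ≈ 3.4334, 38.864, 60.7026 (all ≥ 0, as they must be for A^T A). The largest is λ_max ≈ 60.7026, hence ||A||_2 = sqrt(λ_max) ≈ 7.7912.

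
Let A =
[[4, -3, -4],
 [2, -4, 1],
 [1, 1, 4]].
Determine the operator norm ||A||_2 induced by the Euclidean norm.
||A||_2 ≈ 7.3606 (= sqrt(largest eigenvalue of A^T A))

||A||_2 = sigma_max(A) = sqrt(lambda_max(A^T A)). Form the symmetric matrix M = A^T A =
[[21, -19, -10],
 [-19, 26, 12],
 [-10, 12, 33]].
Its characteristic polynomial (trace, sum of principal 2x2 minors, determinant of M give the coefficients) is
  p(λ) = det(λ I - M) = λ^3 - 80λ^2 + 1492λ - 5041.
No integer candidate from the rational root theorem (±divisors of 5041) is a root, so the roots are irrational. The cubic discriminant is Δ = 782063941 > 0, so there are three distinct real roots. p(4) = -289 and p(5) = 544 have opposite signs, so a root lies in (4, 5); Newton's method refines it to λ ≈ 4.3293. p(21) = 272 and p(22) = -289 have opposite signs, so a root lies in (21, 22); Newton's method refines it to λ ≈ 21.4918. p(54) = -289 and p(55) = 1394 have opposite signs, so a root lies in (54, 55); Newton's method refines it to λ ≈ 54.179. Check (Vieta): the three roots sum to 80, matching tr M = 80.
So the eigenvalues of A^T A are ≈ 4.3293, 21.4918, 54.179 (all ≥ 0, as they must be for A^T A). The largest is λ_max ≈ 54.179, hence ||A||_2 = sqrt(λ_max) ≈ 7.3606.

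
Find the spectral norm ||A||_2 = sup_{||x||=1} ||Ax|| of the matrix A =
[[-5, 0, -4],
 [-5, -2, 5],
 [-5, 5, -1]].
||A||_2 ≈ 8.9438 (= sqrt(largest eigenvalue of A^T A))

||A||_2 = sigma_max(A) = sqrt(lambda_max(A^T A)). Form the symmetric matrix M = A^T A =
[[75, -15, 0],
 [-15, 29, -15],
 [0, -15, 42]].
Its characteristic polynomial (trace, sum of principal 2x2 minors, determinant of M give the coefficients) is
  p(λ) = det(λ I - M) = λ^3 - 146λ^2 + 6093λ - 65025.
No integer candidate from the rational root theorem (±divisors of 65025) is a root, so the roots are irrational. The cubic discriminant is Δ = 4124302281 > 0, so there are three distinct real roots. p(16) = -817 and p(17) = 1275 have opposite signs, so a root lies in (16, 17); Newton's method refines it to λ ≈ 16.3797. p(49) = 635 and p(50) = -375 have opposite signs, so a root lies in (49, 50); Newton's method refines it to λ ≈ 49.6281. p(79) = -1825 and p(80) = 15 have opposite signs, so a root lies in (79, 80); Newton's method refines it to λ ≈ 79.9922. Check (Vieta): the three roots sum to 146, matching tr M = 146.
So the eigenvalues of A^T A are ≈ 16.3797, 49.6281, 79.9922 (all ≥ 0, as they must be for A^T A). The largest is λ_max ≈ 79.9922, hence ||A||_2 = sqrt(λ_max) ≈ 8.9438.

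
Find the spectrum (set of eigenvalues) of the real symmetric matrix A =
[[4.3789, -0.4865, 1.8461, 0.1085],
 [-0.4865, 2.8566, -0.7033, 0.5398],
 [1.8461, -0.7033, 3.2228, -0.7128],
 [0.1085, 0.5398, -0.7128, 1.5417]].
sigma(A) ≈ {1, 2, 3, 6}

A is real symmetric, so its spectrum consists of real eigenvalues. Expanding the characteristic polynomial of the displayed matrix gives
  det(λ I - A) = p(λ) = λ^4 + (-12)λ^3 + (47)λ^2 + (-72.0015)λ + (36.0017).
Solving p(λ) = 0 yields eigenvalues ≈ 1, 2, 3, 6. (A is shown rounded to 4 decimals, so these recover the underlying integer eigenvalues to within that precision.)
Verification: the trace of A = 12 equals the sum of eigenvalues 12, and det(A) ≈ 36.0017 matches the eigenvalue product 36.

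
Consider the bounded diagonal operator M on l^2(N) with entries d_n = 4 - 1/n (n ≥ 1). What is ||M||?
||M|| = 4

For a diagonal operator on l^2 with entries d_n, ||M|| = sup_n |d_n|. Here d_1 = 3, d_2 = 7/2, ..., and d_n = 4 - 1/n increases monotonically toward 4. All terms lie in [3, 4), so |d_n| = d_n and the supremum is the limit 4, which is not attained by any individual d_n. Hence ||M|| = 4.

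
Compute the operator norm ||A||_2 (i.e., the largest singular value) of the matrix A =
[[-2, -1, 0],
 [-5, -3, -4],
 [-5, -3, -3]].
||A||_2 ≈ 9.8147 (= sqrt(largest eigenvalue of A^T A))

||A||_2 = sigma_max(A) = sqrt(lambda_max(A^T A)). Form the symmetric matrix M = A^T A =
[[54, 32, 35],
 [32, 19, 21],
 [35, 21, 25]].
Its characteristic polynomial (trace, sum of principal 2x2 minors, determinant of M give the coefficients) is
  p(λ) = det(λ I - M) = λ^3 - 98λ^2 + 161λ - 1.
No integer candidate from the rational root theorem (±divisors of 1) is a root, so the roots are irrational. The cubic discriminant is Δ = 228771369 > 0, so there are three distinct real roots. p(0) = -1 and p(1) = 63 have opposite signs, so a root lies in (0, 1); Newton's method refines it to λ ≈ 0.0062. p(1) = 63 and p(2) = -63 have opposite signs, so a root lies in (1, 2); Newton's method refines it to λ ≈ 1.665. p(96) = -2977 and p(97) = 6207 have opposite signs, so a root lies in (96, 97); Newton's method refines it to λ ≈ 96.3287. Check (Vieta): the three roots sum to 98, matching tr M = 98.
So the eigenvalues of A^T A are ≈ 0.0062, 1.665, 96.3287 (all ≥ 0, as they must be for A^T A). The largest is λ_max ≈ 96.3287, hence ||A||_2 = sqrt(λ_max) ≈ 9.8147.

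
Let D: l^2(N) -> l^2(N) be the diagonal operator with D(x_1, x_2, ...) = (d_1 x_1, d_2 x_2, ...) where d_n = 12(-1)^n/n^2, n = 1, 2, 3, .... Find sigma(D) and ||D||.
sigma(D) = {12(-1)^n/n^2 : n ≥ 1} ∪ {0}; ||D|| = 12

A bounded diagonal operator on l^2 with diagonal entries d_n has spectrum equal to the closure of {d_n : n ≥ 1}: every d_n is an eigenvalue (with eigenvector e_n), so {d_n} ⊂ sigma(D); the spectrum is closed, so its closure is too; and for lambda not in the closure, (D - lambda I) has bounded inverse (the diagonal entries 1/(d_n - lambda) are bounded). For our sequence d_n = 12(-1)^n/n^2, n = 1, 2, 3, ...:
  - {d_n} = {12(-1)^n/n^2 : n ≥ 1}; the only limit point is 0
  - closure = {12(-1)^n/n^2 : n ≥ 1} ∪ {0}
For the norm: a diagonal operator has ||D|| = sup_n |d_n|. Here |d_n| = 12/n^2 is decreasing, so sup_n |d_n| = |d_1| = 12. So ||D|| = 12.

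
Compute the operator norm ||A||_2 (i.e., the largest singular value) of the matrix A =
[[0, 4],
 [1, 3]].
||A||_2 = sqrt((26 + sqrt(612))/2) ≈ 5.0368 (= sqrt(largest eigenvalue of A^T A))

||A||_2 = sigma_max(A) = sqrt(lambda_max(A^T A)). Form the symmetric matrix M = A^T A =
[[1, 3],
 [3, 25]].
Its characteristic polynomial (trace, determinant of M give the coefficients) is
  p(λ) = det(λ I - M) = λ^2 - 26λ + 16.
For λ^2 - 26λ + 16 the discriminant is 612. It is nonnegative but not a perfect square, so the roots are real and irrational: λ = (26 ± sqrt(612))/2 ≈ 25.3693, 0.6307.
So the eigenvalues of A^T A are ≈ 0.6307, 25.3693 (all ≥ 0, as they must be for A^T A). The largest is λ_max = (26 + sqrt(612))/2 ≈ 25.3693, hence ||A||_2 = sqrt(λ_max) = sqrt((26 + sqrt(612))/2) ≈ 5.0368.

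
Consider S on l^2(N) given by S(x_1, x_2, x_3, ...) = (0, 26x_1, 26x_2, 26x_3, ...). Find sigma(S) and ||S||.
sigma(S) = closed disk {z in C : |z| ≤ 26}; ||S|| = 26

Note S = 26·U where U is the unit right shift (U x)_k = x_{k-1} (with x_0 := 0); so ||S|| = 26||U|| and sigma(S) = 26·sigma(U). ||S x||^2 = sum_{k≥1} |26x_k|^2 = 676||x||^2, so ||S|| = 26 and sigma(S) ⊂ {|z| ≤ 26}. For any |lambda| < 26, the equation (S - lambda I) x = 0 forces x_1 = 0, then 26x_k = lambda x_{k+1} ⇒ x = 0, so S has no eigenvalues. But (S - lambda I) is not surjective for |lambda| < 26: solving (S - lambda I) x = e_1 would require x_n proportional to (lambda/26)^(-n), which is not in l^2. So every |lambda| < 26 lies in the residual spectrum. The boundary |lambda| = 26 is in the approximate point spectrum (the spectrum is closed). Hence sigma(S) is the closed disk of radius 26.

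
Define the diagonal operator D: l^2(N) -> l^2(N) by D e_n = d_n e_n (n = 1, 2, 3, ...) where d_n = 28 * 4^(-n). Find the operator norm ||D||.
||D|| = 7 (attained at n = 1)

For D diagonal, ||D|| = sup_n |d_n|. The sequence d_n = 28 * 4^(-n) is positive and strictly decreasing (ratio 4^(-1) < 1), so the supremum is d_1 = 28/4 = 7. Hence ||D|| = 7.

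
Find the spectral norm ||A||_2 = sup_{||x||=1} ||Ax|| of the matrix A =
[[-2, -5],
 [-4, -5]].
||A||_2 = sqrt((70 + sqrt(4500))/2) ≈ 8.279 (= sqrt(largest eigenvalue of A^T A))

||A||_2 = sigma_max(A) = sqrt(lambda_max(A^T A)). Form the symmetric matrix M = A^T A =
[[20, 30],
 [30, 50]].
Its characteristic polynomial (trace, determinant of M give the coefficients) is
  p(λ) = det(λ I - M) = λ^2 - 70λ + 100.
For λ^2 - 70λ + 100 the discriminant is 4500. It is nonnegative but not a perfect square, so the roots are real and irrational: λ = (70 ± sqrt(4500))/2 ≈ 68.541, 1.459.
So the eigenvalues of A^T A are ≈ 1.459, 68.541 (all ≥ 0, as they must be for A^T A). The largest is λ_max = (70 + sqrt(4500))/2 ≈ 68.541, hence ||A||_2 = sqrt(λ_max) = sqrt((70 + sqrt(4500))/2) ≈ 8.279.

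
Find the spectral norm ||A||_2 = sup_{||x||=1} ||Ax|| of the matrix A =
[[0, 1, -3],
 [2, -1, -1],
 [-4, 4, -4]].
||A||_2 = sqrt((64 + sqrt(2080))/2) ≈ 7.4029 (= sqrt(largest eigenvalue of A^T A))

||A||_2 = sigma_max(A) = sqrt(lambda_max(A^T A)). Form the symmetric matrix M = A^T A =
[[20, -18, 14],
 [-18, 18, -18],
 [14, -18, 26]].
Its characteristic polynomial (trace, sum of principal 2x2 minors, determinant of M give the coefficients) is
  p(λ) = det(λ I - M) = λ^3 - 64λ^2 + 504λ.
The constant term is 0, so λ = 0 is a root. Dividing out λ leaves p(λ) = λ(λ^2 - 64λ + 504). For λ^2 - 64λ + 504 the discriminant is 2080. It is nonnegative but not a perfect square, so the roots are real and irrational: λ = (64 ± sqrt(2080))/2 ≈ 54.8035, 9.1965.
So the eigenvalues of A^T A are ≈ 0, 9.1965, 54.8035 (all ≥ 0, as they must be for A^T A). The largest is λ_max = (64 + sqrt(2080))/2 ≈ 54.8035, hence ||A||_2 = sqrt(λ_max) = sqrt((64 + sqrt(2080))/2) ≈ 7.4029.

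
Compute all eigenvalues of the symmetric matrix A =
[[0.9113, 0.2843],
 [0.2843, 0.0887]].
sigma(A) ≈ {0, 1}

A is real symmetric, so its spectrum consists of real eigenvalues. Expanding the characteristic polynomial of the displayed matrix gives
  det(λ I - A) = p(λ) = λ^2 + (-1)λ + (0).
Solving p(λ) = 0 yields eigenvalues ≈ 0, 1. (A is shown rounded to 4 decimals, so these recover the underlying integer eigenvalues to within that precision.)
Verification: the trace of A = 1 equals the sum of eigenvalues 1, and det(A) ≈ 0.0000 matches the eigenvalue product 0.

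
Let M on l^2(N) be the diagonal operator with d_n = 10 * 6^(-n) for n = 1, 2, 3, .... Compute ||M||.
||M|| = 5/3 (attained at n = 1)

For M diagonal, ||M|| = sup_n |d_n|. The sequence d_n = 10 * 6^(-n) is positive and strictly decreasing (ratio 6^(-1) < 1), so the supremum is d_1 = 10/6 = 5/3. Hence ||M|| = 5/3.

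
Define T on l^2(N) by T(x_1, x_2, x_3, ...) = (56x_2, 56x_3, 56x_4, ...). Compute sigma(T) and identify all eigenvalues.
sigma(T) = closed disk {z in C : |z| ≤ 56}; sigma_p(T) = open disk {z in C : |z| < 56}

Note T = 56·V where V is the unit left shift (V x)_k = x_{k+1}; so sigma(T) = 56·sigma(V) and ||T|| = 56||V||. ||T x||^2 = 3136sum_{k≥2} |x_k|^2 ≤ 3136||x||^2, with equality on {x : x_1 = 0}, so ||T|| = 56. For any lambda with |lambda| < 56, set r = lambda/56 (|r| < 1); the vector x = (1, r, r^2, ...) is in l^2 and satisfies T x = 56(r, r^2, ...) = lambda x, so lambda is an eigenvalue. On the boundary |lambda| = 56 the geometric series diverges, so no l^2 eigenvector exists, but these lambda lie in the approximate point spectrum. Hence sigma(T) is the closed disk of radius 56 and sigma_p(T) is the open disk.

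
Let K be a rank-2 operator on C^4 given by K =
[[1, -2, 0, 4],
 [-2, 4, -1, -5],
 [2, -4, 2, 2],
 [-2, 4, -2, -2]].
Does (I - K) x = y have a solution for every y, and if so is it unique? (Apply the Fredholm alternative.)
(I - K) is invertible (det(I - K) = 20 ≠ 0), so for every y in C^4 the equation (I - K) x = y has a unique solution.

K has rank 2 and factors as K = U V^T = u1 v1^T + u2 v2^T with u1 = (-2, 3, -2, 2), v1 = (0, 0, 1, -3), u2 = (-1, 2, -2, 2), v2 = (-1, 2, -2, 2) (multiplying out reproduces the displayed K). The nonzero eigenvalues of U V^T coincide with those of the 2 x 2 matrix G = V^T U = [[v1·u1, v1·u2], [v2·u1, v2·u2]] = [[-8, -8], [16, 13]], and by the Sylvester determinant identity det(I_4 - U V^T) = det(I_2 - V^T U) = det([[9, 8], [-16, -12]]) = (9)(-12) - (8)(-16) = 20. (Direct check: I - K =
[[0, 2, 0, -4],
 [2, -3, 1, 5],
 [-2, 4, -1, -2],
 [2, -4, 2, 3]]
has determinant 20.) The finite-dimensional Fredholm alternative says: either (I - K) is invertible, or ker(I - K) ≠ {0} and then range(I - K) = ker((I - K)^*)^⊥, with dim ker(I - K) = dim ker((I - K)^*). Since det(I - K) ≠ 0, 1 is not an eigenvalue of K and ker(I - K) = {0}, so we are in the first case: for every y there is a unique x = (I - K)^(-1) y. (Explicitly, by the Woodbury identity, (I - U V^T)^(-1) = I + U (I_2 - G)^(-1) V^T.)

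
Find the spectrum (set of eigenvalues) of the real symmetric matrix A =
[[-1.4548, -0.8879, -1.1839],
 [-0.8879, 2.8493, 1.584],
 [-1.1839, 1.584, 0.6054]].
sigma(A) ≈ {-2, 0, 4}

A is real symmetric, so its spectrum consists of real eigenvalues. Expanding the characteristic polynomial of the displayed matrix gives
  det(λ I - A) = p(λ) = λ^3 + (-2)λ^2 + (-8)λ + (0).
Solving p(λ) = 0 yields eigenvalues ≈ -2, 0, 4. (A is shown rounded to 4 decimals, so these recover the underlying integer eigenvalues to within that precision.)
Verification: the trace of A = 2 equals the sum of eigenvalues 2, and det(A) ≈ -0.0001 matches the eigenvalue product 0.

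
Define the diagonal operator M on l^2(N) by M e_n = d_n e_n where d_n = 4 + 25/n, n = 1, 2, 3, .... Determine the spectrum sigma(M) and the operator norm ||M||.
sigma(M) = {4 + 25/n : n ≥ 1} ∪ {4}; ||M|| = 29

A bounded diagonal operator on l^2 with diagonal entries d_n has spectrum equal to the closure of {d_n : n ≥ 1}: every d_n is an eigenvalue (with eigenvector e_n), so {d_n} ⊂ sigma(M); the spectrum is closed, so its closure is too; and for lambda not in the closure, (M - lambda I) has bounded inverse (the diagonal entries 1/(d_n - lambda) are bounded). For our sequence d_n = 4 + 25/n, n = 1, 2, 3, ...:
  - {d_n} = {4 + 25/n : n ≥ 1}; the only limit point is 4
  - closure = {4 + 25/n : n ≥ 1} ∪ {4}
For the norm: a diagonal operator has ||M|| = sup_n |d_n|. Here d_n = 4 + 25/n is positive and decreasing, so sup_n |d_n| = d_1 = 4 + 25 = 29. So ||M|| = 29.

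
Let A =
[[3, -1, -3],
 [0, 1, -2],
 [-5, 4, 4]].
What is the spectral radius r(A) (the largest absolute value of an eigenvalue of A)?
r(A) ≈ 6.3918

The eigenvalues of A are the roots of its characteristic polynomial. With M = A (coefficients from the trace, the sum of principal 2x2 minors, and det A):
  p(λ) = det(λ I - M) = λ^3 - 8λ^2 + 12λ - 11.
No integer candidate from the rational root theorem (±divisors of 11) is a root, so the roots are irrational. The cubic discriminant is Δ = -4483 < 0, so there is one real root and a complex-conjugate pair. p(6) = -11 and p(7) = 24 have opposite signs, so a root lies in (6, 7); Newton's method refines it to λ ≈ 6.3918. Dividing out (λ - (6.3918)) leaves approximately λ^2 - 1.6082λ + 1.7209. For λ^2 - 1.6082λ + 1.7209 the discriminant is -4.2976. It is negative, so the remaining roots are the complex-conjugate pair λ ≈ 0.8041 ± 1.0365i. Their product equals the constant term, so |λ|^2 ≈ 1.7209 and |λ| ≈ 1.3118.
Thus the eigenvalues (to 4 decimals) are 6.3918 (modulus 6.3918); 0.8041 ± 1.0365i (modulus 1.3118). The spectral radius is the largest modulus: r(A) ≈ 6.3918. (Cross-check: r(A) ≤ ||A||_2 ≈ 8.6524; equality holds whenever A is normal, though it can also hold for some non-normal A.)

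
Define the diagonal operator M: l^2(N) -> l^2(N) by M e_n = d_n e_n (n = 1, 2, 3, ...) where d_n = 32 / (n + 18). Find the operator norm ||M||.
||M|| = 32/19 (attained at n = 1)

For M diagonal, ||M|| = sup_n |d_n| = sup_n 32/(n + 18). This is positive and strictly decreasing in n, so the supremum is attained at n = 1: d_1 = 32/(1 + 18) = 32/19. Hence ||M|| = 32/19.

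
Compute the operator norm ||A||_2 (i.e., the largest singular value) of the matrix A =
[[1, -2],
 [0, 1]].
||A||_2 = sqrt((6 + sqrt(32))/2) ≈ 2.4142 (= sqrt(largest eigenvalue of A^T A))

||A||_2 = sigma_max(A) = sqrt(lambda_max(A^T A)). Form the symmetric matrix M = A^T A =
[[1, -2],
 [-2, 5]].
Its characteristic polynomial (trace, determinant of M give the coefficients) is
  p(λ) = det(λ I - M) = λ^2 - 6λ + 1.
For λ^2 - 6λ + 1 the discriminant is 32. It is nonnegative but not a perfect square, so the roots are real and irrational: λ = (6 ± sqrt(32))/2 ≈ 5.8284, 0.1716.
So the eigenvalues of A^T A are ≈ 0.1716, 5.8284 (all ≥ 0, as they must be for A^T A). The largest is λ_max = (6 + sqrt(32))/2 ≈ 5.8284, hence ||A||_2 = sqrt(λ_max) = sqrt((6 + sqrt(32))/2) ≈ 2.4142.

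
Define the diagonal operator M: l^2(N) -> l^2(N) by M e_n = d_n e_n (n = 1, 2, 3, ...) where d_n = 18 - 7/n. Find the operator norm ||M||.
||M|| = 18

For a diagonal operator on l^2 with entries d_n, ||M|| = sup_n |d_n|. Here d_1 = 11, d_2 = 29/2, ..., and d_n = 18 - 7/n increases monotonically toward 18. All terms lie in [11, 18), so |d_n| = d_n and the supremum is the limit 18, which is not attained by any individual d_n. Hence ||M|| = 18.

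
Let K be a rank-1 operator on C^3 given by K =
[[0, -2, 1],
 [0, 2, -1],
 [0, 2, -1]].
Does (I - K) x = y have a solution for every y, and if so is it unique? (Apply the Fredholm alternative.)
(I - K) is singular (det(I - K) = 0, i.e. 1 ∈ sigma(K)). (I - K) x = y is solvable iff y ⊥ ker((I - K)^*) = span{(0, -2, 1)}, i.e. iff -2y_2 + y_3 = 0. When solvable, the solutions are x = y + c·(1, -1, -1), c arbitrary (ker(I - K) = span{(1, -1, -1)}, dimension 1).

K has rank 1, so it is an outer product K = u v^T: every row of K is a multiple of one row vector. Reading off the entries, u = (1, -1, -1) and v = (0, -2, 1) (row i of K equals u_i·v^T). A rank-one matrix u v^T satisfies K u = u (v·u) and kills the (2)-dimensional subspace v^⊥, so its characteristic polynomial is lambda^2 (lambda - v·u) with v·u = tr K = 1. Hence the eigenvalues of I - K are 1 (multiplicity 2) and 1 - (1) = 0, so det(I - K) = 0. (Direct check: I - K =
[[1, 2, -1],
 [0, -1, 1],
 [0, -2, 2]]
has determinant 0.) So 1 is an eigenvalue of K and (I - K) is not invertible. The finite-dimensional Fredholm alternative says: either (I - K) is invertible, or ker(I - K) ≠ {0} and then range(I - K) = ker((I - K)^*)^⊥, with dim ker(I - K) = dim ker((I - K)^*). We are in the second case, so we need both kernels. Kernel of I - K: (I - K) u = u - u (v·u) = u - u = 0, so ker(I - K) = span{u} = span{(1, -1, -1)} (it is exactly 1-dimensional because rank(I - K) = 2). Kernel of the adjoint: K is real, so (I - K)^* = I - K^T = I - v u^T, and (I - v u^T) v = v - v (u·v) = 0; hence ker((I - K)^*) = span{v} = span{(0, -2, 1)}. Therefore (I - K) x = y is solvable iff <y, v> = 0, i.e. iff -2y_2 + y_3 = 0. When this holds, K y = u (v·y) = 0, so (I - K) y = y and x = y is a particular solution; the full solution set is the line x = y + c·u = y + c·(1, -1, -1), c ∈ C.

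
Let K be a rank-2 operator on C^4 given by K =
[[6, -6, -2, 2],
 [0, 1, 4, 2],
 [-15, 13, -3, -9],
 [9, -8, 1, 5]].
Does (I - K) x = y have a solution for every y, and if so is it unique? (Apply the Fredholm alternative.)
(I - K) is invertible (det(I - K) = -78 ≠ 0), so for every y in C^4 the equation (I - K) x = y has a unique solution.

K has rank 2 and factors as K = U V^T = u1 v1^T + u2 v2^T with u1 = (0, -1, 2, -1), v1 = (-3, 2, -3, -3), u2 = (-2, 1, 3, -2), v2 = (-3, 3, 1, -1) (multiplying out reproduces the displayed K). The nonzero eigenvalues of U V^T coincide with those of the 2 x 2 matrix G = V^T U = [[v1·u1, v1·u2], [v2·u1, v2·u2]] = [[-5, 5], [0, 14]], and by the Sylvester determinant identity det(I_4 - U V^T) = det(I_2 - V^T U) = det([[6, -5], [0, -13]]) = (6)(-13) - (-5)(0) = -78. (Direct check: I - K =
[[-5, 6, 2, -2],
 [0, 0, -4, -2],
 [15, -13, 4, 9],
 [-9, 8, -1, -4]]
has determinant -78.) The finite-dimensional Fredholm alternative says: either (I - K) is invertible, or ker(I - K) ≠ {0} and then range(I - K) = ker((I - K)^*)^⊥, with dim ker(I - K) = dim ker((I - K)^*). Since det(I - K) ≠ 0, 1 is not an eigenvalue of K and ker(I - K) = {0}, so we are in the first case: for every y there is a unique x = (I - K)^(-1) y. (Explicitly, by the Woodbury identity, (I - U V^T)^(-1) = I + U (I_2 - G)^(-1) V^T.)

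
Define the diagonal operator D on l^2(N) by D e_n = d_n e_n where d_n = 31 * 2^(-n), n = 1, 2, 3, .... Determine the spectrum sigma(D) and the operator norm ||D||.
sigma(D) = {31 * 2^(-n) : n ≥ 1} ∪ {0}; ||D|| = 31/2

A bounded diagonal operator on l^2 with diagonal entries d_n has spectrum equal to the closure of {d_n : n ≥ 1}: every d_n is an eigenvalue (with eigenvector e_n), so {d_n} ⊂ sigma(D); the spectrum is closed, so its closure is too; and for lambda not in the closure, (D - lambda I) has bounded inverse (the diagonal entries 1/(d_n - lambda) are bounded). For our sequence d_n = 31 * 2^(-n), n = 1, 2, 3, ...:
  - {d_n} = {31 * 2^(-n) : n ≥ 1}; the only limit point is 0
  - closure = {31 * 2^(-n) : n ≥ 1} ∪ {0}
For the norm: a diagonal operator has ||D|| = sup_n |d_n|. Here d_n = 31 * 2^(-n) is positive and decreasing, so sup_n |d_n| = d_1 = 31/2. So ||D|| = 31/2.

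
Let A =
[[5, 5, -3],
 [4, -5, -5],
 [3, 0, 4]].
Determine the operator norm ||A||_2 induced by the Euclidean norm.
||A||_2 ≈ 8.5785 (= sqrt(largest eigenvalue of A^T A))

||A||_2 = sigma_max(A) = sqrt(lambda_max(A^T A)). Form the symmetric matrix M = A^T A =
[[50, 5, -23],
 [5, 50, 10],
 [-23, 10, 50]].
Its characteristic polynomial (trace, sum of principal 2x2 minors, determinant of M give the coefficients) is
  p(λ) = det(λ I - M) = λ^3 - 150λ^2 + 6846λ - 90000.
No integer candidate from the rational root theorem (±divisors of 90000) is a root, so the roots are irrational. The cubic discriminant is Δ = 976075056 > 0, so there are three distinct real roots. p(22) = -1340 and p(23) = 275 have opposite signs, so a root lies in (22, 23); Newton's method refines it to λ ≈ 22.8223. p(53) = 365 and p(54) = -252 have opposite signs, so a root lies in (53, 54); Newton's method refines it to λ ≈ 53.5874. p(73) = -575 and p(74) = 428 have opposite signs, so a root lies in (73, 74); Newton's method refines it to λ ≈ 73.5903. Check (Vieta): the three roots sum to 150, matching tr M = 150.
So the eigenvalues of A^T A are ≈ 22.8223, 53.5874, 73.5903 (all ≥ 0, as they must be for A^T A). The largest is λ_max ≈ 73.5903, hence ||A||_2 = sqrt(λ_max) ≈ 8.5785.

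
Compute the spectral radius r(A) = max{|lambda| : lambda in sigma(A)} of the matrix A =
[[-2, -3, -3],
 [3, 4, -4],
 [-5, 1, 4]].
r(A) ≈ 5.9243

The eigenvalues of A are the roots of its characteristic polynomial. With M = A (coefficients from the trace, the sum of principal 2x2 minors, and det A):
  p(λ) = det(λ I - M) = λ^3 - 6λ^2 - 2λ + 133.
No integer candidate from the rational root theorem (±divisors of 133) is a root, so the roots are irrational. The cubic discriminant is Δ = -333787 < 0, so there is one real root and a complex-conjugate pair. p(-4) = -19 and p(-3) = 58 have opposite signs, so a root lies in (-4, -3); Newton's method refines it to λ ≈ -3.7895. Dividing out (λ - (-3.7895)) leaves approximately λ^2 - 9.7895λ + 35.0971. For λ^2 - 9.7895λ + 35.0971 the discriminant is -44.5544. It is negative, so the remaining roots are the complex-conjugate pair λ ≈ 4.8947 ± 3.3375i. Their product equals the constant term, so |λ|^2 ≈ 35.0971 and |λ| ≈ 5.9243.
Thus the eigenvalues (to 4 decimals) are -3.7895 (modulus 3.7895); 4.8947 ± 3.3375i (modulus 5.9243). The spectral radius is the largest modulus: r(A) ≈ 5.9243. (Cross-check: r(A) ≤ ||A||_2 ≈ 8.2773; equality holds whenever A is normal, though it can also hold for some non-normal A.)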